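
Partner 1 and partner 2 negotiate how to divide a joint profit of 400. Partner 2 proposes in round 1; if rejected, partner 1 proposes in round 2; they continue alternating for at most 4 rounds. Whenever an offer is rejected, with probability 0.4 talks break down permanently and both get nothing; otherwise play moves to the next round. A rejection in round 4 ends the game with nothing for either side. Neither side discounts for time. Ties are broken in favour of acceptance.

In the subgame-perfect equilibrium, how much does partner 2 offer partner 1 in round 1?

Round 4 (partner 1 proposes): partner 2 will accept anything ≥ 0, so partner 1 offers 0 and keeps 400.
Round 3 (partner 2 proposes): rejecting gives partner 1 an expected 0.6 × 400 = 240, so partner 2 offers 240, keeping 160.
Round 2 (partner 1 proposes): rejecting gives partner 2 an expected 0.6 × 160 = 96, so partner 1 offers 96, keeping 304.
Round 1 (partner 2 proposes): rejecting gives partner 1 an expected 0.6 × 304 = 182.4; partner 2 offers that and keeps 217.6.

182.4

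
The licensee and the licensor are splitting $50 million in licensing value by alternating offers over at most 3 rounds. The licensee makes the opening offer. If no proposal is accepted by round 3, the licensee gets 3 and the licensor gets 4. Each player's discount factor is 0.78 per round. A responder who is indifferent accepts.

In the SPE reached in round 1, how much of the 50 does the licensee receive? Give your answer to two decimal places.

38.99

Round 3 (the licensee proposes): the licensor gets 4 if talks fail, so the licensee offers 4 and keeps 46.
Round 2 (the licensor proposes): the licensee can get 46 next round, worth 0.78 × 46 = 35.88 now; the licensor offers that and keeps 14.12.
Round 1 (the licensee proposes): the licensor can get 14.12 next round, worth 0.78 × 14.12 = 11.0136 now. The licensee offers 11.0136 and keeps 50 − 11.0136 = 38.9864.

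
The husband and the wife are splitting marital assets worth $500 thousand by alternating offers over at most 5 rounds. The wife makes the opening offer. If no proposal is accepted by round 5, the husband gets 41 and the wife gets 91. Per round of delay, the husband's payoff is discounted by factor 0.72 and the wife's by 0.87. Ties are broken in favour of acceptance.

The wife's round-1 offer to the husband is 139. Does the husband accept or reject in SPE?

Accept

Round 5 (the wife proposes): the husband gets 41 if talks fail, so the wife offers 41 and keeps 459.
Round 4 (the husband proposes): the wife can get 459 next round, worth 0.87 × 459 = 399.33 now. The husband offers 399.33 and keeps 500 − 399.33 = 100.67.
Round 3 (the wife proposes): the husband can get 100.67 next round, worth 0.72 × 100.67 = 72.4824 now. The wife offers 72.4824 and keeps 500 − 72.4824 = 427.5176.
Round 2 (the husband proposes): the wife can get 427.5176 next round, worth 0.87 × 427.5176 = 371.940312 now; the husband offers that and keeps 128.059688.
So by rejecting in round 1, the husband gets 128.059688 next round, worth 0.72 × 128.059688 = 92.20297536 now.
Offer 139 ≥ 92.20297536, so the husband accepts.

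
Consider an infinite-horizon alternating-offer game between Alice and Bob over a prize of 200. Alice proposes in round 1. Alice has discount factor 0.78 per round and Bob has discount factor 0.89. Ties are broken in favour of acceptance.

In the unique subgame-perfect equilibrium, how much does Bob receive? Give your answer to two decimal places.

In a stationary SPE each proposer offers the other exactly their discounted continuation value.
If Alice keeps x when proposing and Bob keeps y when proposing, then x = 200 − 0.89y and y = 200 − 0.78x.
Solving: x = 200(1 − 0.89) / (1 − 0.78·0.89) = 22 / 0.3058 ≈ 71.9424.
Bob gets 200 − 71.9424 ≈ 128.0576.

128.06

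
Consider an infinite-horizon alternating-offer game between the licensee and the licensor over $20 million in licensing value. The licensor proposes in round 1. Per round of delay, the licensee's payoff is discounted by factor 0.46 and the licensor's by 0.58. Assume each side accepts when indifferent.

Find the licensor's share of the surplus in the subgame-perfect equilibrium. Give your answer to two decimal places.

14.73

When the licensor proposes, the licensee accepts any offer worth at least 0.46 times what the licensee would get by proposing next round; and vice versa.
This gives x = 20 − 0.46y and y = 20 − 0.58x, where x and y are each side's share when it proposes.
Hence (1 − 0.46·0.58)x = 20(1 − 0.46), i.e. 0.7332·x = 10.8.
x ≈ 14.7300; the licensee's share is 20 − x ≈ 5.2700.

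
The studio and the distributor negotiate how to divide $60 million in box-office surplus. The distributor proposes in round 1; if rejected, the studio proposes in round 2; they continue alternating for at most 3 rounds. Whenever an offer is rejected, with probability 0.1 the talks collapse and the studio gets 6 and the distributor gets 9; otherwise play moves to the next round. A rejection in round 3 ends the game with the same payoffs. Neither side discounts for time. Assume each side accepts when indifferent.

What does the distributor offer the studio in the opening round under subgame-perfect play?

By backward induction:
Round 3 (the distributor proposes): the studio gets 6 if talks fail, so the distributor offers 6 and keeps 54.
Round 2 (the studio proposes): rejecting gives the distributor an expected 0.9 × 54 + 0.1 × 9 = 49.5. The studio offers 49.5 and keeps 60 − 49.5 = 10.5.
Round 1 (the distributor proposes): rejecting gives the studio an expected 0.9 × 10.5 + 0.1 × 6 = 10.05; the distributor offers that and keeps 49.95.

10.05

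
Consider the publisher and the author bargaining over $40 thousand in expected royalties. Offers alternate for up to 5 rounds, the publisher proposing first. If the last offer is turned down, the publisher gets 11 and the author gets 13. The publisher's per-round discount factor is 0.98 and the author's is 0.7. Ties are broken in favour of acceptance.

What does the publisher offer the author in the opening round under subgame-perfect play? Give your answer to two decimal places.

Round 5 (the publisher proposes): the author gets 13 if talks fail, so the publisher offers 13 and keeps 27.
Round 4 (the author proposes): the publisher can get 27 next round, worth 0.98 × 27 = 26.46 now. The author offers 26.46 and keeps 40 − 26.46 = 13.54.
Round 3 (the publisher proposes): the author can get 13.54 next round, worth 0.7 × 13.54 = 9.478 now. The publisher offers 9.478 and keeps 40 − 9.478 = 30.522.
Round 2 (the author proposes): the publisher can get 30.522 next round, worth 0.98 × 30.522 = 29.91156 now; the author offers that and keeps 10.08844.
Round 1 (the publisher proposes): the author can get 10.08844 next round, worth 0.7 × 10.08844 = 7.061908 now; the publisher offers that and keeps 32.938092.

7.06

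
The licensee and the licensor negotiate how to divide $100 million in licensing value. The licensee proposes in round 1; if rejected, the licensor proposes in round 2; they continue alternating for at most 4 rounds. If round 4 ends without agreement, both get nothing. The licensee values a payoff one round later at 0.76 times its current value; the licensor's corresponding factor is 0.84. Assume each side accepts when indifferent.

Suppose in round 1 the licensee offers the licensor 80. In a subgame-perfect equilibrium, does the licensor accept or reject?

Accept

Work out the licensor's continuation value if the offer is rejected.
Round 4 (the licensor proposes): the licensee will accept anything ≥ 0, so the licensor offers 0 and keeps 100.
Round 3 (the licensee proposes): the licensor can get 100 next round, worth 0.84 × 100 = 84 now, so the licensee offers 84, keeping 16.
Round 2 (the licensor proposes): the licensee can get 16 next round, worth 0.76 × 16 = 12.16 now; the licensor offers that and keeps 87.84.
So by rejecting in round 1, the licensor gets 87.84 next round, worth 0.84 × 87.84 = 73.7856 now.
Offer 80 ≥ 73.7856, so the licensor accepts.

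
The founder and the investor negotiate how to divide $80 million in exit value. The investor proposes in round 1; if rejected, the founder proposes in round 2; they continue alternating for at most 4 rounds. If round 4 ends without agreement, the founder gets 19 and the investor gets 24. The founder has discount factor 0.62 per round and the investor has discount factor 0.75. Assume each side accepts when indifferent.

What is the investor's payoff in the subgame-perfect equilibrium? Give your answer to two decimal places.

Work backward from the last round.
Round 4 (the founder proposes): the investor gets 24 if talks fail, so the founder offers 24 and keeps 56.
Round 3 (the investor proposes): the founder can get 56 next round, worth 0.62 × 56 = 34.72 now, so the investor offers 34.72, keeping 45.28.
Round 2 (the founder proposes): the investor can get 45.28 next round, worth 0.75 × 45.28 = 33.96 now. The founder offers 33.96 and keeps 80 − 33.96 = 46.04.
Round 1 (the investor proposes): the founder can get 46.04 next round, worth 0.62 × 46.04 = 28.5448 now. The investor offers 28.5448 and keeps 80 − 28.5448 = 51.4552.

51.46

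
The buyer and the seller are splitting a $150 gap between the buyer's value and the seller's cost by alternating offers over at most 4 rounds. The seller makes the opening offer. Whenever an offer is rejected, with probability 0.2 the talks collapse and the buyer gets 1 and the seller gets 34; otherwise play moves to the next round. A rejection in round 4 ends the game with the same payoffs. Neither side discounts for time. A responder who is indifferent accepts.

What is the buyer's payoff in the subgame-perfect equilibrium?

78.28

Round 4 (the buyer proposes): the seller gets 34 if talks fail, so the buyer offers 34 and keeps 116.
Round 3 (the seller proposes): rejecting gives the buyer an expected 0.8 × 116 + 0.2 × 1 = 93, so the seller offers 93, keeping 57.
Round 2 (the buyer proposes): rejecting gives the seller an expected 0.8 × 57 + 0.2 × 34 = 52.4; the buyer offers that and keeps 97.6.
Round 1 (the seller proposes): rejecting gives the buyer an expected 0.8 × 97.6 + 0.2 × 1 = 78.28, so the seller offers 78.28, keeping 71.72.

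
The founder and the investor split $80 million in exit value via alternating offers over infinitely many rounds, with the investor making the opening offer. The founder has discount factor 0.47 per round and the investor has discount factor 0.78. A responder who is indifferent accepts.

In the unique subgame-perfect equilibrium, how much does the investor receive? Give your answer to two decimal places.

66.94

When the investor proposes, the founder accepts any offer worth at least 0.47 times what the founder would get by proposing next round; and vice versa.
This gives x = 80 − 0.47y and y = 80 − 0.78x, where x and y are each side's share when it proposes.
Hence (1 − 0.47·0.78)x = 80(1 − 0.47), i.e. 0.6334·x = 42.4.
x ≈ 66.9403; the founder's share is 80 − x ≈ 13.0597.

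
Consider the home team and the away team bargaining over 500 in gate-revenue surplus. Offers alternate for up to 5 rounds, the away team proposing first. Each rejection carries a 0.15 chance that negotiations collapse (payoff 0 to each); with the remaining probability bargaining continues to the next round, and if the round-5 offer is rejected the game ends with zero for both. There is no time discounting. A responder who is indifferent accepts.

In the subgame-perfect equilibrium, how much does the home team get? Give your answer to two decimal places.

Round 5 (the away team proposes): the home team will accept anything ≥ 0, so the away team offers 0 and keeps 500.
Round 4 (the home team proposes): rejecting gives the away team an expected 0.85 × 500 = 425. The home team offers 425 and keeps 500 − 425 = 75.
Round 3 (the away team proposes): rejecting gives the home team an expected 0.85 × 75 = 63.75, so the away team offers 63.75, keeping 436.25.
Round 2 (the home team proposes): rejecting gives the away team an expected 0.85 × 436.25 = 370.8125; the home team offers that and keeps 129.1875.
Round 1 (the away team proposes): rejecting gives the home team an expected 0.85 × 129.1875 = 109.809375, so the away team offers 109.809375, keeping 390.190625.

109.81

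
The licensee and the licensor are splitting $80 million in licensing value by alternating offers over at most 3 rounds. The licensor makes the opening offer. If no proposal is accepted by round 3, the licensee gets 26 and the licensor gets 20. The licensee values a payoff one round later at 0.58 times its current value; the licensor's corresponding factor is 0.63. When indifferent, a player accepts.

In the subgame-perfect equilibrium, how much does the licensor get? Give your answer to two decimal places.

53.33

Round 3 (the licensor proposes): the licensee gets 26 if talks fail, so the licensor offers 26 and keeps 54.
Round 2 (the licensee proposes): the licensor can get 54 next round, worth 0.63 × 54 = 34.02 now, so the licensee offers 34.02, keeping 45.98.
Round 1 (the licensor proposes): the licensee can get 45.98 next round, worth 0.58 × 45.98 = 26.6684 now, so the licensor offers 26.6684, keeping 53.3316.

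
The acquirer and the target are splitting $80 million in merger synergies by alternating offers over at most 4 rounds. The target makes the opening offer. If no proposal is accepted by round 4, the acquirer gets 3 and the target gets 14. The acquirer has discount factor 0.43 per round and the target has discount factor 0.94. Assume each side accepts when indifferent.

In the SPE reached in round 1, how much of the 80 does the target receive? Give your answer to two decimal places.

Round 4 (the acquirer proposes): the target gets 14 if talks fail, so the acquirer offers 14 and keeps 66.
Round 3 (the target proposes): the acquirer can get 66 next round, worth 0.43 × 66 = 28.38 now; the target offers that and keeps 51.62.
Round 2 (the acquirer proposes): the target can get 51.62 next round, worth 0.94 × 51.62 = 48.5228 now. The acquirer offers 48.5228 and keeps 80 − 48.5228 = 31.4772.
Round 1 (the target proposes): the acquirer can get 31.4772 next round, worth 0.43 × 31.4772 = 13.535196 now; the target offers that and keeps 66.464804.

66.46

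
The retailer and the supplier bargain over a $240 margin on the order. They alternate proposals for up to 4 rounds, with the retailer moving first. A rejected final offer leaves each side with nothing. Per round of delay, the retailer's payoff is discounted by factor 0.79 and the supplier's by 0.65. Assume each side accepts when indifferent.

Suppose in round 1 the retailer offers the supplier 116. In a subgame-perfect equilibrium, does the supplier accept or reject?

Round 4 (the supplier proposes): the retailer will accept anything ≥ 0, so the supplier offers 0 and keeps 240.
Round 3 (the retailer proposes): the supplier can get 240 next round, worth 0.65 × 240 = 156 now; the retailer offers that and keeps 84.
Round 2 (the supplier proposes): the retailer can get 84 next round, worth 0.79 × 84 = 66.36 now. The supplier offers 66.36 and keeps 240 − 66.36 = 173.64.
So by rejecting in round 1, the supplier gets 173.64 next round, worth 0.65 × 173.64 = 112.866 now.
Offer 116 ≥ 112.866, so the supplier accepts.

Accept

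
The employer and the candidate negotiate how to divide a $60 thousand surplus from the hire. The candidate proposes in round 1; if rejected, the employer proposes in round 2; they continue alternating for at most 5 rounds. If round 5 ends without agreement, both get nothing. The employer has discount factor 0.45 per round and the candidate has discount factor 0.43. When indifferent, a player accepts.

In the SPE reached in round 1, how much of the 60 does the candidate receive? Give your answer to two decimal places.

Work backward from the last round.
Round 5 (the candidate proposes): rejection yields 0 for the employer; the candidate offers 0 and keeps 60.
Round 4 (the employer proposes): the candidate can get 60 next round, worth 0.43 × 60 = 25.8 now, so the employer offers 25.8, keeping 34.2.
Round 3 (the candidate proposes): the employer can get 34.2 next round, worth 0.45 × 34.2 = 15.39 now. The candidate offers 15.39 and keeps 60 − 15.39 = 44.61.
Round 2 (the employer proposes): the candidate can get 44.61 next round, worth 0.43 × 44.61 = 19.1823 now; the employer offers that and keeps 40.8177.
Round 1 (the candidate proposes): the employer can get 40.8177 next round, worth 0.45 × 40.8177 = 18.367965 now, so the candidate offers 18.367965, keeping 41.632035.

41.63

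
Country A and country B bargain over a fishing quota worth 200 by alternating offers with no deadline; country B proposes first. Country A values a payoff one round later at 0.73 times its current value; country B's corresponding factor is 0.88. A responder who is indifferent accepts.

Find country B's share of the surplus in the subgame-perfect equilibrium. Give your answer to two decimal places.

151.01

Let x be country B's share when country B proposes and y be country A's share when country A proposes.
Country A accepts iff offered ≥ 0.73·y, so x = 200 − 0.73y. Symmetrically y = 200 − 0.88x.
Substituting: x = 200 − 0.73(200 − 0.88x), giving x(1 − 0.88·0.73) = 200(1 − 0.73).
So x = 200 × 0.27 / 0.3576 ≈ 151.0067, and country A receives 200 − x ≈ 48.9933.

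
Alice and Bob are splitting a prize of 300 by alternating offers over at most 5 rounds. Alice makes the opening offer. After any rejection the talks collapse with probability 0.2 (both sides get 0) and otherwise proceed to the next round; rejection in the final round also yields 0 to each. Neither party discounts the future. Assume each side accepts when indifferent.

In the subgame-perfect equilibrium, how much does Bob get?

Round 5 (Alice proposes): rejection yields 0 for Bob; Alice offers 0 and keeps 300.
Round 4 (Bob proposes): rejecting gives Alice an expected 0.8 × 300 = 240. Bob offers 240 and keeps 300 − 240 = 60.
Round 3 (Alice proposes): rejecting gives Bob an expected 0.8 × 60 = 48. Alice offers 48 and keeps 300 − 48 = 252.
Round 2 (Bob proposes): rejecting gives Alice an expected 0.8 × 252 = 201.6; Bob offers that and keeps 98.4.
Round 1 (Alice proposes): rejecting gives Bob an expected 0.8 × 98.4 = 78.72; Alice offers that and keeps 221.28.

78.72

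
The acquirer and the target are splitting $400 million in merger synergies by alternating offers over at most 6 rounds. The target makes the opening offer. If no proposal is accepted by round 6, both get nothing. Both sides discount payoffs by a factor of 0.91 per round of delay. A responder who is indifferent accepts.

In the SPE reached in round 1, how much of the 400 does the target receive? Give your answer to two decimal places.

90.50

Work backward from the last round.
Round 6 (the acquirer proposes): the target will accept anything ≥ 0, so the acquirer offers 0 and keeps 400.
Round 5 (the target proposes): the acquirer can get 400 next round, worth 0.91 × 400 = 364 now, so the target offers 364, keeping 36.
Round 4 (the acquirer proposes): the target can get 36 next round, worth 0.91 × 36 = 32.76 now; the acquirer offers that and keeps 367.24.
Round 3 (the target proposes): the acquirer can get 367.24 next round, worth 0.91 × 367.24 = 334.1884 now. The target offers 334.1884 and keeps 400 − 334.1884 = 65.8116.
Round 2 (the acquirer proposes): the target can get 65.8116 next round, worth 0.91 × 65.8116 = 59.888556 now, so the acquirer offers 59.888556, keeping 340.111444.
Round 1 (the target proposes): the acquirer can get 340.111444 next round, worth 0.91 × 340.111444 = 309.50141404 now. The target offers 309.50141404 and keeps 400 − 309.50141404 = 90.49858596.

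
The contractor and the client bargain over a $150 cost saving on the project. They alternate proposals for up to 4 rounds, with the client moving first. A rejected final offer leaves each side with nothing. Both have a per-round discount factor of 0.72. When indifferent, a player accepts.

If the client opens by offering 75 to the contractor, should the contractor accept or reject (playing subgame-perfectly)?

Reject

Round 4 (the contractor proposes): the client will accept anything ≥ 0, so the contractor offers 0 and keeps 150.
Round 3 (the client proposes): the contractor can get 150 next round, worth 0.72 × 150 = 108 now; the client offers that and keeps 42.
Round 2 (the contractor proposes): the client can get 42 next round, worth 0.72 × 42 = 30.24 now, so the contractor offers 30.24, keeping 119.76.
So by rejecting in round 1, the contractor gets 119.76 next round, worth 0.72 × 119.76 = 86.2272 now.
Offer 75 < 86.2272, so the contractor rejects.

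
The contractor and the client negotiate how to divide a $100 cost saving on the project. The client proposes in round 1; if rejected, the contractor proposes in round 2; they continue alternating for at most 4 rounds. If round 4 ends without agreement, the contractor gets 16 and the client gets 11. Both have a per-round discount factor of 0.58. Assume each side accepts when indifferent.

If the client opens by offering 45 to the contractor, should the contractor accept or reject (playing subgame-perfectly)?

Accept

Round 4 (the contractor proposes): the client gets 11 if talks fail, so the contractor offers 11 and keeps 89.
Round 3 (the client proposes): the contractor can get 89 next round, worth 0.58 × 89 = 51.62 now. The client offers 51.62 and keeps 100 − 51.62 = 48.38.
Round 2 (the contractor proposes): the client can get 48.38 next round, worth 0.58 × 48.38 = 28.0604 now, so the contractor offers 28.0604, keeping 71.9396.
So by rejecting in round 1, the contractor gets 71.9396 next round, worth 0.58 × 71.9396 = 41.724968 now.
Offer 45 ≥ 41.724968, so the contractor accepts.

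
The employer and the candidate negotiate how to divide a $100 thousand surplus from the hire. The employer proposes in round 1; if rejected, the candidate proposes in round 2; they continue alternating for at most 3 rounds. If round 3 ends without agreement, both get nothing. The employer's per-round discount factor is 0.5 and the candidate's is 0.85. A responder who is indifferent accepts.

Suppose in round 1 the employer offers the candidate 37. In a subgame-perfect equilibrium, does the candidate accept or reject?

Reject

Work out the candidate's continuation value if the offer is rejected.
Round 3 (the employer proposes): rejection yields 0 for the candidate; the employer offers 0 and keeps 100.
Round 2 (the candidate proposes): the employer can get 100 next round, worth 0.5 × 100 = 50 now. The candidate offers 50 and keeps 100 − 50 = 50.
So by rejecting in round 1, the candidate gets 50 next round, worth 0.85 × 50 = 42.5 now.
Offer 37 < 42.5, so the candidate rejects.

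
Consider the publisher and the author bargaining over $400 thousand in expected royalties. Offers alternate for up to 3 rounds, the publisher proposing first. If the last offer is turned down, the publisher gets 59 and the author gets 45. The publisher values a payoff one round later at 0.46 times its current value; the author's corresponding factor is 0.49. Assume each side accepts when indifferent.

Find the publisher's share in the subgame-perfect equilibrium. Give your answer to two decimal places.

284.02

Round 3 (the publisher proposes): the author gets 45 if talks fail, so the publisher offers 45 and keeps 355.
Round 2 (the author proposes): the publisher can get 355 next round, worth 0.46 × 355 = 163.3 now; the author offers that and keeps 236.7.
Round 1 (the publisher proposes): the author can get 236.7 next round, worth 0.49 × 236.7 = 115.983 now, so the publisher offers 115.983, keeping 284.017.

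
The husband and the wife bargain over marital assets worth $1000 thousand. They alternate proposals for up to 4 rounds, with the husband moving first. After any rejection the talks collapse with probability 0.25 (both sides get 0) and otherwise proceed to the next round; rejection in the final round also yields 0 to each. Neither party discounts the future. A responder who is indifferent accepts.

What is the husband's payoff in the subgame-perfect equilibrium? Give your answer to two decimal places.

By backward induction:
Round 4 (the wife proposes): rejection yields 0 for the husband; the wife offers 0 and keeps 1000.
Round 3 (the husband proposes): rejecting gives the wife an expected 0.75 × 1000 = 750, so the husband offers 750, keeping 250.
Round 2 (the wife proposes): rejecting gives the husband an expected 0.75 × 250 = 187.5, so the wife offers 187.5, keeping 812.5.
Round 1 (the husband proposes): rejecting gives the wife an expected 0.75 × 812.5 = 609.375, so the husband offers 609.375, keeping 390.625.

390.63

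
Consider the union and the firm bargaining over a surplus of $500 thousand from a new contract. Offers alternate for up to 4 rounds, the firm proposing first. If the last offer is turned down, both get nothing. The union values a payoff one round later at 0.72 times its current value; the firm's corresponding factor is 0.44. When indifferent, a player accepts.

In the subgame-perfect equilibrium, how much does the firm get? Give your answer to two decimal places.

Work backward from the last round.
Round 4 (the union proposes): rejection yields 0 for the firm; the union offers 0 and keeps 500.
Round 3 (the firm proposes): the union can get 500 next round, worth 0.72 × 500 = 360 now, so the firm offers 360, keeping 140.
Round 2 (the union proposes): the firm can get 140 next round, worth 0.44 × 140 = 61.6 now; the union offers that and keeps 438.4.
Round 1 (the firm proposes): the union can get 438.4 next round, worth 0.72 × 438.4 = 315.648 now. The firm offers 315.648 and keeps 500 − 315.648 = 184.352.

184.35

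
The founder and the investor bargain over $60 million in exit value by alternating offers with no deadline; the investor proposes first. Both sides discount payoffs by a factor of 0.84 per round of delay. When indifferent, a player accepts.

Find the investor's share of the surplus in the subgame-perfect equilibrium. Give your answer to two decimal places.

Let x be the investor's share when the investor proposes and y be the founder's share when the founder proposes.
The founder accepts iff offered ≥ 0.84·y, so x = 60 − 0.84y. Symmetrically y = 60 − 0.84x.
Substituting: x = 60 − 0.84(60 − 0.84x), giving x(1 − 0.84·0.84) = 60(1 − 0.84).
So x = 60 × 0.16 / 0.2944 ≈ 32.6087, and the founder receives 60 − x ≈ 27.3913.

32.61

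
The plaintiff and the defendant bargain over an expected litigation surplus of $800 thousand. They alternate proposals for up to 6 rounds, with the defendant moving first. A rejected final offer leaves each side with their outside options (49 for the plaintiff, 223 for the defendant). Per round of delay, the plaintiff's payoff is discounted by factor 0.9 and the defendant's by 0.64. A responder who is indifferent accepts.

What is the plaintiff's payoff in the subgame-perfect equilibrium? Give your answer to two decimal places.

Round 6 (the plaintiff proposes): the defendant gets 223 if talks fail, so the plaintiff offers 223 and keeps 577.
Round 5 (the defendant proposes): the plaintiff can get 577 next round, worth 0.9 × 577 = 519.3 now, so the defendant offers 519.3, keeping 280.7.
Round 4 (the plaintiff proposes): the defendant can get 280.7 next round, worth 0.64 × 280.7 = 179.648 now. The plaintiff offers 179.648 and keeps 800 − 179.648 = 620.352.
Round 3 (the defendant proposes): the plaintiff can get 620.352 next round, worth 0.9 × 620.352 = 558.3168 now, so the defendant offers 558.3168, keeping 241.6832.
Round 2 (the plaintiff proposes): the defendant can get 241.6832 next round, worth 0.64 × 241.6832 = 154.677248 now, so the plaintiff offers 154.677248, keeping 645.322752.
Round 1 (the defendant proposes): the plaintiff can get 645.322752 next round, worth 0.9 × 645.322752 = 580.7904768 now; the defendant offers that and keeps 219.2095232.

580.79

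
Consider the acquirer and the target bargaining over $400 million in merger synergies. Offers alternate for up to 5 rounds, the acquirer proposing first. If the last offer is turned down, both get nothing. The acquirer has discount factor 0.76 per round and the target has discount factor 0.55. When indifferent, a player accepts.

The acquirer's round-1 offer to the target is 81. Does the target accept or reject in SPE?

Accept

Round 5 (the acquirer proposes): rejection yields 0 for the target; the acquirer offers 0 and keeps 400.
Round 4 (the target proposes): the acquirer can get 400 next round, worth 0.76 × 400 = 304 now, so the target offers 304, keeping 96.
Round 3 (the acquirer proposes): the target can get 96 next round, worth 0.55 × 96 = 52.8 now; the acquirer offers that and keeps 347.2.
Round 2 (the target proposes): the acquirer can get 347.2 next round, worth 0.76 × 347.2 = 263.872 now; the target offers that and keeps 136.128.
So by rejecting in round 1, the target gets 136.128 next round, worth 0.55 × 136.128 = 74.8704 now.
Offer 81 ≥ 74.8704, so the target accepts.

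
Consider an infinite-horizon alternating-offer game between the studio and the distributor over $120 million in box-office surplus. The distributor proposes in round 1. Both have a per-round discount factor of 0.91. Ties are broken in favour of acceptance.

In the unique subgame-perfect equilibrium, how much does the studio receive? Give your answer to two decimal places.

57.17

When the distributor proposes, the studio accepts any offer worth at least 0.91 times what the studio would get by proposing next round; and vice versa.
This gives x = 120 − 0.91y and y = 120 − 0.91x, where x and y are each side's share when it proposes.
Hence (1 − 0.91·0.91)x = 120(1 − 0.91), i.e. 0.1719·x = 10.8.
x ≈ 62.8272; the studio's share is 120 − x ≈ 57.1728.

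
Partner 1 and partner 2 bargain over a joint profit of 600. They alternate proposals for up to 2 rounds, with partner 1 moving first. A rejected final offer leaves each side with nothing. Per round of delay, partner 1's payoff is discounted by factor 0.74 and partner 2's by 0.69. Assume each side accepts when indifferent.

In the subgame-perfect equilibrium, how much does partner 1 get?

186

Round 2 (partner 2 proposes): rejection yields 0 for partner 1; partner 2 offers 0 and keeps 600.
Round 1 (partner 1 proposes): partner 2 can get 600 next round, worth 0.69 × 600 = 414 now; partner 1 offers that and keeps 186.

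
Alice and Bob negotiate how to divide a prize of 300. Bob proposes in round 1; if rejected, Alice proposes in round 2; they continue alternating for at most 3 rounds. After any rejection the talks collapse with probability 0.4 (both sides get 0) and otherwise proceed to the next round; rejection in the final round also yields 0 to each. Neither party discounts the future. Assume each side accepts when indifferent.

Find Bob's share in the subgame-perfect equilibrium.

228

By backward induction:
Round 3 (Bob proposes): Alice will accept anything ≥ 0, so Bob offers 0 and keeps 300.
Round 2 (Alice proposes): rejecting gives Bob an expected 0.6 × 300 = 180, so Alice offers 180, keeping 120.
Round 1 (Bob proposes): rejecting gives Alice an expected 0.6 × 120 = 72, so Bob offers 72, keeping 228.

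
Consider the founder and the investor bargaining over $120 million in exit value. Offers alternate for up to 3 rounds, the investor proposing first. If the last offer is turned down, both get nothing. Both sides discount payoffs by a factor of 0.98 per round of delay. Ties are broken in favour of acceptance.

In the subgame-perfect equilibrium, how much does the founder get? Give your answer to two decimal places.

2.35

Round 3 (the investor proposes): rejection yields 0 for the founder; the investor offers 0 and keeps 120.
Round 2 (the founder proposes): the investor can get 120 next round, worth 0.98 × 120 = 117.6 now. The founder offers 117.6 and keeps 120 − 117.6 = 2.4.
Round 1 (the investor proposes): the founder can get 2.4 next round, worth 0.98 × 2.4 = 2.352 now; the investor offers that and keeps 117.648.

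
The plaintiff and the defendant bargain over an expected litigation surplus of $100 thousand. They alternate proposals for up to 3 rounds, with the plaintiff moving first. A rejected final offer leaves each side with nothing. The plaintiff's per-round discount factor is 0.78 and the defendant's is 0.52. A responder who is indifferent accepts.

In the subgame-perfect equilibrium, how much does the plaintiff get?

Solve by backward induction from round 3.
Round 3 (the plaintiff proposes): the defendant will accept anything ≥ 0, so the plaintiff offers 0 and keeps 100.
Round 2 (the defendant proposes): the plaintiff can get 100 next round, worth 0.78 × 100 = 78 now. The defendant offers 78 and keeps 100 − 78 = 22.
Round 1 (the plaintiff proposes): the defendant can get 22 next round, worth 0.52 × 22 = 11.44 now; the plaintiff offers that and keeps 88.56.

88.56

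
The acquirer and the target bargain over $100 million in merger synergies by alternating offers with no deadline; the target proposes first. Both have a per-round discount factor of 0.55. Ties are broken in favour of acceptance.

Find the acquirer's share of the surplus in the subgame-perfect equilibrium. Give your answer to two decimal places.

When the target proposes, the acquirer accepts any offer worth at least 0.55 times what the acquirer would get by proposing next round; and vice versa.
This gives x = 100 − 0.55y and y = 100 − 0.55x, where x and y are each side's share when it proposes.
Hence (1 − 0.55·0.55)x = 100(1 − 0.55), i.e. 0.6975·x = 45.
x ≈ 64.5161; the acquirer's share is 100 − x ≈ 35.4839.

35.48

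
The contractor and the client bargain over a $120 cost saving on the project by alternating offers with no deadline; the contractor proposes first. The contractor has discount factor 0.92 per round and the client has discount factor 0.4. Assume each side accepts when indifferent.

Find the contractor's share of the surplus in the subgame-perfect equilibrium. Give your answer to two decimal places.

In a stationary SPE each proposer offers the other exactly their discounted continuation value.
If the contractor keeps x when proposing and the client keeps y when proposing, then x = 120 − 0.4y and y = 120 − 0.92x.
Solving: x = 120(1 − 0.4) / (1 − 0.92·0.4) = 72 / 0.632 ≈ 113.9241.
The client gets 120 − 113.9241 ≈ 6.0759.

113.92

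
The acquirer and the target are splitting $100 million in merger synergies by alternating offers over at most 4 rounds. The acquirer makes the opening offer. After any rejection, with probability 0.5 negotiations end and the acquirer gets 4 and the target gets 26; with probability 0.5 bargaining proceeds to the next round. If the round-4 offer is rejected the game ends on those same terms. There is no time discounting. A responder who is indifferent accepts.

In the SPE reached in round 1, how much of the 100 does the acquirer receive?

47.75

By backward induction:
Round 4 (the target proposes): the acquirer gets 4 if talks fail, so the target offers 4 and keeps 96.
Round 3 (the acquirer proposes): rejecting gives the target an expected 0.5 × 96 + 0.5 × 26 = 61; the acquirer offers that and keeps 39.
Round 2 (the target proposes): rejecting gives the acquirer an expected 0.5 × 39 + 0.5 × 4 = 21.5, so the target offers 21.5, keeping 78.5.
Round 1 (the acquirer proposes): rejecting gives the target an expected 0.5 × 78.5 + 0.5 × 26 = 52.25. The acquirer offers 52.25 and keeps 100 − 52.25 = 47.75.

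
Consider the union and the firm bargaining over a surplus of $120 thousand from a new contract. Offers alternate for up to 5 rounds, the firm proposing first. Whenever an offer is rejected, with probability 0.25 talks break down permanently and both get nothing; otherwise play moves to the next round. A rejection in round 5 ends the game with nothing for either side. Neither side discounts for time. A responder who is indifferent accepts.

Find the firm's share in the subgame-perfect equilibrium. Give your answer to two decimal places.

By backward induction:
Round 5 (the firm proposes): rejection yields 0 for the union; the firm offers 0 and keeps 120.
Round 4 (the union proposes): rejecting gives the firm an expected 0.75 × 120 = 90; the union offers that and keeps 30.
Round 3 (the firm proposes): rejecting gives the union an expected 0.75 × 30 = 22.5, so the firm offers 22.5, keeping 97.5.
Round 2 (the union proposes): rejecting gives the firm an expected 0.75 × 97.5 = 73.125, so the union offers 73.125, keeping 46.875.
Round 1 (the firm proposes): rejecting gives the union an expected 0.75 × 46.875 = 35.15625, so the firm offers 35.15625, keeping 84.84375.

84.84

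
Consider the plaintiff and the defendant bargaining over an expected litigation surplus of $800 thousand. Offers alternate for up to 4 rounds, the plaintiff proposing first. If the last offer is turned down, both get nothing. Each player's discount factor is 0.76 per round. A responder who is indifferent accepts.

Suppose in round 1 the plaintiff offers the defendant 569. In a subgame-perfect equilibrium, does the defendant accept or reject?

Round 4 (the defendant proposes): the plaintiff will accept anything ≥ 0, so the defendant offers 0 and keeps 800.
Round 3 (the plaintiff proposes): the defendant can get 800 next round, worth 0.76 × 800 = 608 now. The plaintiff offers 608 and keeps 800 − 608 = 192.
Round 2 (the defendant proposes): the plaintiff can get 192 next round, worth 0.76 × 192 = 145.92 now, so the defendant offers 145.92, keeping 654.08.
So by rejecting in round 1, the defendant gets 654.08 next round, worth 0.76 × 654.08 = 497.1008 now.
Offer 569 ≥ 497.1008, so the defendant accepts.

Accept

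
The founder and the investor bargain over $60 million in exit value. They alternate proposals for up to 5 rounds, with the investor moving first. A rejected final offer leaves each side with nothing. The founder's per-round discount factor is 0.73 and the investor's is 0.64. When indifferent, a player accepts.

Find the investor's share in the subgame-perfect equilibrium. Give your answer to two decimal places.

36.87

Round 5 (the investor proposes): the founder will accept anything ≥ 0, so the investor offers 0 and keeps 60.
Round 4 (the founder proposes): the investor can get 60 next round, worth 0.64 × 60 = 38.4 now. The founder offers 38.4 and keeps 60 − 38.4 = 21.6.
Round 3 (the investor proposes): the founder can get 21.6 next round, worth 0.73 × 21.6 = 15.768 now. The investor offers 15.768 and keeps 60 − 15.768 = 44.232.
Round 2 (the founder proposes): the investor can get 44.232 next round, worth 0.64 × 44.232 = 28.30848 now. The founder offers 28.30848 and keeps 60 − 28.30848 = 31.69152.
Round 1 (the investor proposes): the founder can get 31.69152 next round, worth 0.73 × 31.69152 = 23.1348096 now. The investor offers 23.1348096 and keeps 60 − 23.1348096 = 36.8651904.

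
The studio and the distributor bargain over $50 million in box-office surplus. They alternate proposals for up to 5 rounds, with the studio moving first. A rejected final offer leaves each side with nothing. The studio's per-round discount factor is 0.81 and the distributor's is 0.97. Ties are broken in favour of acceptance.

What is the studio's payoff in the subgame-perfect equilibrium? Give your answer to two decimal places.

33.54

By backward induction:
Round 5 (the studio proposes): rejection yields 0 for the distributor; the studio offers 0 and keeps 50.
Round 4 (the distributor proposes): the studio can get 50 next round, worth 0.81 × 50 = 40.5 now; the distributor offers that and keeps 9.5.
Round 3 (the studio proposes): the distributor can get 9.5 next round, worth 0.97 × 9.5 = 9.215 now, so the studio offers 9.215, keeping 40.785.
Round 2 (the distributor proposes): the studio can get 40.785 next round, worth 0.81 × 40.785 = 33.03585 now. The distributor offers 33.03585 and keeps 50 − 33.03585 = 16.96415.
Round 1 (the studio proposes): the distributor can get 16.96415 next round, worth 0.97 × 16.96415 = 16.4552255 now. The studio offers 16.4552255 and keeps 50 − 16.4552255 = 33.5447745.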